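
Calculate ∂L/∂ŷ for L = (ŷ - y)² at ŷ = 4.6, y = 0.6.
∂L/∂ŷ = 8.0

∂L/∂ŷ = 2(ŷ - y) = 2(4.6 - 0.6) = 2(4.0) = 8.0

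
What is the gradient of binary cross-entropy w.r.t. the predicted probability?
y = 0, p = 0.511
∂L/∂p = 2.045

∂L/∂p = -y/p + (1-y)/(1-p) = 0 + 1/0.489 = 2.045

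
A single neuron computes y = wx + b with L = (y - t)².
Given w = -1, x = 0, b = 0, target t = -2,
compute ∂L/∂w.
∂L/∂w = 0

y = wx + b = (-1)(0) + 0 = 0
∂L/∂y = 2(y - t) = 2(0 - -2) = 4
∂y/∂w = x = 0
∂L/∂w = ∂L/∂y · ∂y/∂w = 4 × 0 = 0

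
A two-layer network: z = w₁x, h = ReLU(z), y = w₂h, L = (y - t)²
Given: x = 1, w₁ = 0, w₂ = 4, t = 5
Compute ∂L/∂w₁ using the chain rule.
∂L/∂w₁ = 0

Forward pass:
z = w₁x = 0×1 = 0
h = ReLU(0) = 0
y = w₂h = 4×0 = 0

Backward pass:
∂L/∂y = 2(y - t) = 2(0 - 5) = -10
∂y/∂h = w₂ = 4
∂h/∂z = 0 (ReLU derivative)
∂z/∂w₁ = x = 1

∂L/∂w₁ = -10 × 4 × 0 × 1 = 0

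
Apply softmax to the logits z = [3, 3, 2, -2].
p = [0.4211, 0.4211, 0.1549, 0.0028]

exp(z) = [20.09, 20.09, 7.389, 0.1353]
Sum = 47.7
p = [0.4211, 0.4211, 0.1549, 0.0028]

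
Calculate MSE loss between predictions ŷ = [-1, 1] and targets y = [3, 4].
MSE = 12.5

MSE = (1/2)((-1-3)² + (1-4)²) = (1/2)(16 + 9) = 12.5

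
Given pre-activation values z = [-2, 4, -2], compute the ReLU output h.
h = [0, 4, 0]

ReLU applied element-wise: max(0,-2)=0, max(0,4)=4, max(0,-2)=0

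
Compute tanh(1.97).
0.9618

tanh(1.97) = (e^(1.97) - e^(-1.97))/(e^(1.97) + e^(-1.97)) = 0.9618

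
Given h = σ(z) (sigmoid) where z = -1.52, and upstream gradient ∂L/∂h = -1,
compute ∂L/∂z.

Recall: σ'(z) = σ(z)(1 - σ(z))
∂L/∂z = -0.1473

σ(-1.52) = 0.1795
σ'(-1.52) = σ(-1.52)(1 - σ(-1.52)) = 0.1795 × 0.8205 = 0.1473
∂L/∂z = ∂L/∂h · σ'(z) = -1 × 0.1473 = -0.1473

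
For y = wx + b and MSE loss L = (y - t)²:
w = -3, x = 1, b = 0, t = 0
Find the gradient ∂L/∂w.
∂L/∂w = -6

y = wx + b = (-3)(1) + 0 = -3
∂L/∂y = 2(y - t) = 2(-3 - 0) = -6
∂y/∂w = x = 1
∂L/∂w = ∂L/∂y · ∂y/∂w = -6 × 1 = -6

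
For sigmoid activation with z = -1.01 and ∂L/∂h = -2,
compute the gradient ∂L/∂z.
∂L/∂z = -0.3914

σ(-1.01) = 0.267
σ'(-1.01) = σ(-1.01)(1 - σ(-1.01)) = 0.267 × 0.733 = 0.1957
∂L/∂z = ∂L/∂h · σ'(z) = -2 × 0.1957 = -0.3914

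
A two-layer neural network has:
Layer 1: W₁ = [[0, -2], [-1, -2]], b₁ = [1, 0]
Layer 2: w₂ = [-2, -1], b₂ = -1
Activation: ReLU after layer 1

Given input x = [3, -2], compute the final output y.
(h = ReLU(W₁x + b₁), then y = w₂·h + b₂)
y = -12

Layer 1 pre-activation: z₁ = [5, 1]
After ReLU: h = [5, 1]
Layer 2 output: y = -2×5 + -1×1 + -1 = -12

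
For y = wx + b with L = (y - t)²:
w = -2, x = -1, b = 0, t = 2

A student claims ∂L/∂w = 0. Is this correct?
Correct

y = (-2)(-1) + 0 = 2
∂L/∂y = 2(y - t) = 2(2 - 2) = 0
∂y/∂w = x = -1
∂L/∂w = 0 × -1 = 0

Claimed value: 0
Correct: The correct gradient is 0.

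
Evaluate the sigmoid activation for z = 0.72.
0.6726

sigmoid(0.72) = 1/(1 + e^(-0.72)) = 1/(1 + 0.4868) = 0.6726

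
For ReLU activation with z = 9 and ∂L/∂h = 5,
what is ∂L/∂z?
∂L/∂z = 5

h = ReLU(9) = 9
Since z > 0: ∂h/∂z = 1
∂L/∂z = ∂L/∂h · ∂h/∂z = 5 × 1 = 5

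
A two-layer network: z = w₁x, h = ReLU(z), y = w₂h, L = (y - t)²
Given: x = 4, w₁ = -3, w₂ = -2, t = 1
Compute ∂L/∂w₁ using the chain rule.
∂L/∂w₁ = 0

Forward pass:
z = w₁x = -3×4 = -12
h = ReLU(-12) = 0
y = w₂h = -2×0 = 0

Backward pass:
∂L/∂y = 2(y - t) = 2(0 - 1) = -2
∂y/∂h = w₂ = -2
∂h/∂z = 0 (ReLU derivative)
∂z/∂w₁ = x = 4

∂L/∂w₁ = -2 × -2 × 0 × 4 = 0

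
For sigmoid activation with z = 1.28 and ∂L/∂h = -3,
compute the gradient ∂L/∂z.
∂L/∂z = -0.5107

σ(1.28) = 0.7824
σ'(1.28) = σ(1.28)(1 - σ(1.28)) = 0.7824 × 0.2176 = 0.1702
∂L/∂z = ∂L/∂h · σ'(z) = -3 × 0.1702 = -0.5107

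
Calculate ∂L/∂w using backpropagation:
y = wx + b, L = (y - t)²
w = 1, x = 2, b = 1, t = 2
∂L/∂w = 4

y = wx + b = (1)(2) + 1 = 3
∂L/∂y = 2(y - t) = 2(3 - 2) = 2
∂y/∂w = x = 2
∂L/∂w = ∂L/∂y · ∂y/∂w = 2 × 2 = 4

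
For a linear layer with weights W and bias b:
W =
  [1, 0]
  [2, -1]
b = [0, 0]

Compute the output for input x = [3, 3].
y = [3, 3]

Wx = [1×3 + 0×3, 2×3 + -1×3]
   = [3, 3]
y = Wx + b = [3 + 0, 3 + 0] = [3, 3]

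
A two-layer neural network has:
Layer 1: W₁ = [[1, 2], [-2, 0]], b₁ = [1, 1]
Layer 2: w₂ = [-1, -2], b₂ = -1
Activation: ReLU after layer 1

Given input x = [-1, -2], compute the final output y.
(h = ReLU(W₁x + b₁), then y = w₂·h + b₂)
y = -7

Layer 1 pre-activation: z₁ = [-4, 3]
After ReLU: h = [0, 3]
Layer 2 output: y = -1×0 + -2×3 + -1 = -7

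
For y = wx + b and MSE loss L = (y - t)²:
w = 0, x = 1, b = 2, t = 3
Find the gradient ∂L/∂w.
∂L/∂w = -2

y = wx + b = (0)(1) + 2 = 2
∂L/∂y = 2(y - t) = 2(2 - 3) = -2
∂y/∂w = x = 1
∂L/∂w = ∂L/∂y · ∂y/∂w = -2 × 1 = -2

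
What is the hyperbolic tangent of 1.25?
0.8483

tanh(1.25) = (e^(1.25) - e^(-1.25))/(e^(1.25) + e^(-1.25)) = 0.8483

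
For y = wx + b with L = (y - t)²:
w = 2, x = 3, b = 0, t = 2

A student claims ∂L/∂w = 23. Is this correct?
Incorrect

y = (2)(3) + 0 = 6
∂L/∂y = 2(y - t) = 2(6 - 2) = 8
∂y/∂w = x = 3
∂L/∂w = 8 × 3 = 24

Claimed value: 23
Incorrect: The correct gradient is 24.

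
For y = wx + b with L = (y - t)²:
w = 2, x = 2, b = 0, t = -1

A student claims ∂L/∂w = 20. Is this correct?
Correct

y = (2)(2) + 0 = 4
∂L/∂y = 2(y - t) = 2(4 - -1) = 10
∂y/∂w = x = 2
∂L/∂w = 10 × 2 = 20

Claimed value: 20
Correct: The correct gradient is 20.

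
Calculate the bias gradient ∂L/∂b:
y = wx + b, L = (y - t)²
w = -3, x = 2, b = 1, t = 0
∂L/∂b = -10

y = wx + b = (-3)(2) + 1 = -5
∂L/∂y = 2(y - t) = 2(-5 - 0) = -10
∂y/∂b = 1
∂L/∂b = ∂L/∂y · ∂y/∂b = -10 × 1 = -10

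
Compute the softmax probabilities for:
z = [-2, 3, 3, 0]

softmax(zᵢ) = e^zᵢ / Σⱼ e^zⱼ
p = [0.0033, 0.4863, 0.4863, 0.0242]

exp(z) = [0.1353, 20.09, 20.09, 1]
Sum = 41.31
p = [0.0033, 0.4863, 0.4863, 0.0242]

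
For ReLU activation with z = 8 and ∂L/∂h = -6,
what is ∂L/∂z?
∂L/∂z = -6

h = ReLU(8) = 8
Since z > 0: ∂h/∂z = 1
∂L/∂z = ∂L/∂h · ∂h/∂z = -6 × 1 = -6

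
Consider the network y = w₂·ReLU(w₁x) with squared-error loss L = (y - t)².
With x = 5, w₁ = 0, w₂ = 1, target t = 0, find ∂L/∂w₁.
∂L/∂w₁ = 0

Forward pass:
z = w₁x = 0×5 = 0
h = ReLU(0) = 0
y = w₂h = 1×0 = 0

Backward pass:
∂L/∂y = 2(y - t) = 2(0 - 0) = 0
∂y/∂h = w₂ = 1
∂h/∂z = 0 (ReLU derivative)
∂z/∂w₁ = x = 5

∂L/∂w₁ = 0 × 1 × 0 × 5 = 0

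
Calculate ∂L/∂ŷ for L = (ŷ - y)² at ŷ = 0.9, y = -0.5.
∂L/∂ŷ = 2.8

∂L/∂ŷ = 2(ŷ - y) = 2(0.9 - -0.5) = 2(1.4) = 2.8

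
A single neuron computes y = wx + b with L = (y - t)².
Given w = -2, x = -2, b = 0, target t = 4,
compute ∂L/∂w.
∂L/∂w = 0

y = wx + b = (-2)(-2) + 0 = 4
∂L/∂y = 2(y - t) = 2(4 - 4) = 0
∂y/∂w = x = -2
∂L/∂w = ∂L/∂y · ∂y/∂w = 0 × -2 = 0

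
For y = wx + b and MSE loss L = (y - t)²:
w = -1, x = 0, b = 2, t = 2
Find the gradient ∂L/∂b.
∂L/∂b = 0

y = wx + b = (-1)(0) + 2 = 2
∂L/∂y = 2(y - t) = 2(2 - 2) = 0
∂y/∂b = 1
∂L/∂b = ∂L/∂y · ∂y/∂b = 0 × 1 = 0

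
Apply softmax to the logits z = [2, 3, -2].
p = [0.2676, 0.7275, 0.0049]

exp(z) = [7.389, 20.09, 0.1353]
Sum = 27.61
p = [0.2676, 0.7275, 0.0049]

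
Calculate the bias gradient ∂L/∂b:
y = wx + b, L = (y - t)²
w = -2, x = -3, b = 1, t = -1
∂L/∂b = 16

y = wx + b = (-2)(-3) + 1 = 7
∂L/∂y = 2(y - t) = 2(7 - -1) = 16
∂y/∂b = 1
∂L/∂b = ∂L/∂y · ∂y/∂b = 16 × 1 = 16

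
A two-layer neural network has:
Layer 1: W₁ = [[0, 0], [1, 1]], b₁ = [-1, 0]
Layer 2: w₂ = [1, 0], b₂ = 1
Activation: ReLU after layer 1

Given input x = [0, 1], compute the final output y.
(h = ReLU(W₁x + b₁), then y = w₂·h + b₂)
y = 1

Layer 1 pre-activation: z₁ = [-1, 1]
After ReLU: h = [0, 1]
Layer 2 output: y = 1×0 + 0×1 + 1 = 1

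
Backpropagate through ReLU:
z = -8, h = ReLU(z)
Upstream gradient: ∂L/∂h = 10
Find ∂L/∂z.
∂L/∂z = 0

h = ReLU(-8) = 0
Since z < 0: ∂h/∂z = 0
∂L/∂z = ∂L/∂h · ∂h/∂z = 10 × 0 = 0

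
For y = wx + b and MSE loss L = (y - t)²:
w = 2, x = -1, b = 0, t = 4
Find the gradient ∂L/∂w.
∂L/∂w = 12

y = wx + b = (2)(-1) + 0 = -2
∂L/∂y = 2(y - t) = 2(-2 - 4) = -12
∂y/∂w = x = -1
∂L/∂w = ∂L/∂y · ∂y/∂w = -12 × -1 = 12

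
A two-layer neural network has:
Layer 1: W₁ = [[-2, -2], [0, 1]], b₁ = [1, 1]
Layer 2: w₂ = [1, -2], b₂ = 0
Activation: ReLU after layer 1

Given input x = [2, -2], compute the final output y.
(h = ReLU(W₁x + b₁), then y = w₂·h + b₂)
y = 1

Layer 1 pre-activation: z₁ = [1, -1]
After ReLU: h = [1, 0]
Layer 2 output: y = 1×1 + -2×0 + 0 = 1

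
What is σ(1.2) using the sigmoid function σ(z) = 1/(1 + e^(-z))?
0.7685

sigmoid(1.2) = 1/(1 + e^(-1.2)) = 1/(1 + 0.3012) = 0.7685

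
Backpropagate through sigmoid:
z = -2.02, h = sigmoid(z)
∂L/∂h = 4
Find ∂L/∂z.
∂L/∂z = 0.4136

σ(-2.02) = 0.1171
σ'(-2.02) = σ(-2.02)(1 - σ(-2.02)) = 0.1171 × 0.8829 = 0.1034
∂L/∂z = ∂L/∂h · σ'(z) = 4 × 0.1034 = 0.4136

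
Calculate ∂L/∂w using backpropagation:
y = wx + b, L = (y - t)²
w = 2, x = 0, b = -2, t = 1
∂L/∂w = 0

y = wx + b = (2)(0) + -2 = -2
∂L/∂y = 2(y - t) = 2(-2 - 1) = -6
∂y/∂w = x = 0
∂L/∂w = ∂L/∂y · ∂y/∂w = -6 × 0 = 0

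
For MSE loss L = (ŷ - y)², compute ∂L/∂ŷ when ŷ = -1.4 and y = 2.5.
∂L/∂ŷ = -7.8

∂L/∂ŷ = 2(ŷ - y) = 2(-1.4 - 2.5) = 2(-3.9) = -7.8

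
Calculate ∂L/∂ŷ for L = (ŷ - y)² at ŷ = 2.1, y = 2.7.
∂L/∂ŷ = -1.2

∂L/∂ŷ = 2(ŷ - y) = 2(2.1 - 2.7) = 2(-0.6) = -1.2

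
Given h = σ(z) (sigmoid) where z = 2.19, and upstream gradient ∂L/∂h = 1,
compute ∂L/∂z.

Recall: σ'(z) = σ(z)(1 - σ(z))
∂L/∂z = 0.09052

σ(2.19) = 0.8993
σ'(2.19) = σ(2.19)(1 - σ(2.19)) = 0.8993 × 0.1007 = 0.09052
∂L/∂z = ∂L/∂h · σ'(z) = 1 × 0.09052 = 0.09052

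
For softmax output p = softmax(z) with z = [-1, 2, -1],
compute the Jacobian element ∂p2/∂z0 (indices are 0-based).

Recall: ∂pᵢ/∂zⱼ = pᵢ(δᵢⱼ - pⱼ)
∂p2/∂z0 = -0.00205

p = softmax(z) = [0.04528, 0.9094, 0.04528]
p2 = 0.04528, p0 = 0.04528

∂p2/∂z0 = -p2 × p0 = -0.04528 × 0.04528 = -0.00205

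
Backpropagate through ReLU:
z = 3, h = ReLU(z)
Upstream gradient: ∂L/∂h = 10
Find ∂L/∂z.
∂L/∂z = 10

h = ReLU(3) = 3
Since z > 0: ∂h/∂z = 1
∂L/∂z = ∂L/∂h · ∂h/∂z = 10 × 1 = 10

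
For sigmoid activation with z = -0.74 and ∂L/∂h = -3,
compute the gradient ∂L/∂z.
∂L/∂z = -0.656

σ(-0.74) = 0.323
σ'(-0.74) = σ(-0.74)(1 - σ(-0.74)) = 0.323 × 0.677 = 0.2187
∂L/∂z = ∂L/∂h · σ'(z) = -3 × 0.2187 = -0.656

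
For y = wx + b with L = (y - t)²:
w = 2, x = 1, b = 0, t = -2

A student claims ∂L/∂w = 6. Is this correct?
Incorrect

y = (2)(1) + 0 = 2
∂L/∂y = 2(y - t) = 2(2 - -2) = 8
∂y/∂w = x = 1
∂L/∂w = 8 × 1 = 8

Claimed value: 6
Incorrect: The correct gradient is 8.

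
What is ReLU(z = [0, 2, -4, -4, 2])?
h = [0, 2, 0, 0, 2]

ReLU applied element-wise: max(0,0)=0, max(0,2)=2, max(0,-4)=0, max(0,-4)=0, max(0,2)=2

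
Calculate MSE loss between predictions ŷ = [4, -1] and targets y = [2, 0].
MSE = 2.5

MSE = (1/2)((4-2)² + (-1-0)²) = (1/2)(4 + 1) = 2.5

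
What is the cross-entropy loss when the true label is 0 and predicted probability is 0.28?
L = 0.3285

L = -0·log(0.28) - 1·log(0.72) = -log(0.72) = 0.3285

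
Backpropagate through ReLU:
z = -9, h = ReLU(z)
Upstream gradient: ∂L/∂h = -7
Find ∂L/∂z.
∂L/∂z = 0

h = ReLU(-9) = 0
Since z < 0: ∂h/∂z = 0
∂L/∂z = ∂L/∂h · ∂h/∂z = -7 × 0 = 0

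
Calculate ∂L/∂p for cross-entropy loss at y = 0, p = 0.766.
∂L/∂p = 4.274

∂L/∂p = -y/p + (1-y)/(1-p) = 0 + 1/0.234 = 4.274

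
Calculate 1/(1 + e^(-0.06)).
0.515

sigmoid(0.06) = 1/(1 + e^(-0.06)) = 1/(1 + 0.9418) = 0.515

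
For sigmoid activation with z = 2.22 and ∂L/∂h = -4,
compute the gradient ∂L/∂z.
∂L/∂z = -0.3535

σ(2.22) = 0.902
σ'(2.22) = σ(2.22)(1 - σ(2.22)) = 0.902 × 0.09797 = 0.08837
∂L/∂z = ∂L/∂h · σ'(z) = -4 × 0.08837 = -0.3535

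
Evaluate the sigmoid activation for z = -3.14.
0.04149

sigmoid(-3.14) = 1/(1 + e^(3.14)) = 1/(1 + 23.1) = 0.04149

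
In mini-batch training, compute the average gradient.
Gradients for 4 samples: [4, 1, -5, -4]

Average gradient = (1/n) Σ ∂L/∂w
Average gradient = -1

Average = (1/4)(4 + 1 + -5 + -4) = -4/4 = -1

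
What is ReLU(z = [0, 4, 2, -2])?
h = [0, 4, 2, 0]

ReLU applied element-wise: max(0,0)=0, max(0,4)=4, max(0,2)=2, max(0,-2)=0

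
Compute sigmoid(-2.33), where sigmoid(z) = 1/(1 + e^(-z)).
0.08867

sigmoid(-2.33) = 1/(1 + e^(2.33)) = 1/(1 + 10.28) = 0.08867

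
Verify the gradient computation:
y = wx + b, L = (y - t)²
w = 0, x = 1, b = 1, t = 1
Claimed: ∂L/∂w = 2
Incorrect

y = (0)(1) + 1 = 1
∂L/∂y = 2(y - t) = 2(1 - 1) = 0
∂y/∂w = x = 1
∂L/∂w = 0 × 1 = 0

Claimed value: 2
Incorrect: The correct gradient is 0.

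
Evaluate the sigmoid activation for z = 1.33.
0.7908

sigmoid(1.33) = 1/(1 + e^(-1.33)) = 1/(1 + 0.2645) = 0.7908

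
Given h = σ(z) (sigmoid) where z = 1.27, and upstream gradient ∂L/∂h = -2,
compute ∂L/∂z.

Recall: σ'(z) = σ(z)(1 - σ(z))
∂L/∂z = -0.3424

σ(1.27) = 0.7807
σ'(1.27) = σ(1.27)(1 - σ(1.27)) = 0.7807 × 0.2193 = 0.1712
∂L/∂z = ∂L/∂h · σ'(z) = -2 × 0.1712 = -0.3424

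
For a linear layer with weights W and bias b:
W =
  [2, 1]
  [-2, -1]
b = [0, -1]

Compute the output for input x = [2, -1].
y = [3, -4]

Wx = [2×2 + 1×-1, -2×2 + -1×-1]
   = [3, -3]
y = Wx + b = [3 + 0, -3 + -1] = [3, -4]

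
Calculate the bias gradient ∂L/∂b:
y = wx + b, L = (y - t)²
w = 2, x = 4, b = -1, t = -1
∂L/∂b = 16

y = wx + b = (2)(4) + -1 = 7
∂L/∂y = 2(y - t) = 2(7 - -1) = 16
∂y/∂b = 1
∂L/∂b = ∂L/∂y · ∂y/∂b = 16 × 1 = 16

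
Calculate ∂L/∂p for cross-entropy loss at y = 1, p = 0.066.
∂L/∂p = -15.15

∂L/∂p = -y/p + (1-y)/(1-p) = -1/0.066 + 0 = -15.15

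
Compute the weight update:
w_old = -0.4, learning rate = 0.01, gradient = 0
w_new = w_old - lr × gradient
w_new = -0.4

w_new = w - η·∂L/∂w = -0.4 - 0.01×(0) = -0.4 - (0) = -0.4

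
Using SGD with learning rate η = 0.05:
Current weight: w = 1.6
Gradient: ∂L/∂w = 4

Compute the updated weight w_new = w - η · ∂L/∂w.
w_new = 1.4

w_new = w - η·∂L/∂w = 1.6 - 0.05×(4) = 1.6 - (0.2) = 1.4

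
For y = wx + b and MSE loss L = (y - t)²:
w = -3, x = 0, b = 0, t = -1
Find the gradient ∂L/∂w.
∂L/∂w = 0

y = wx + b = (-3)(0) + 0 = 0
∂L/∂y = 2(y - t) = 2(0 - -1) = 2
∂y/∂w = x = 0
∂L/∂w = ∂L/∂y · ∂y/∂w = 2 × 0 = 0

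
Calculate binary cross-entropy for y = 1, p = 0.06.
L = 2.813

L = -1·log(0.06) - 0·log(0.94) = -log(0.06) = 2.813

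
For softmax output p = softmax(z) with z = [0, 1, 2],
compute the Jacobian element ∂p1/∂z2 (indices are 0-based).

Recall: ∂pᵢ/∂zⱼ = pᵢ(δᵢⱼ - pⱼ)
∂p1/∂z2 = -0.1628

p = softmax(z) = [0.09003, 0.2447, 0.6652]
p1 = 0.2447, p2 = 0.6652

∂p1/∂z2 = -p1 × p2 = -0.2447 × 0.6652 = -0.1628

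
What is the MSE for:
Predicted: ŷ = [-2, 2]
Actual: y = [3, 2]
MSE = 12.5

MSE = (1/2)((-2-3)² + (2-2)²) = (1/2)(25 + 0) = 12.5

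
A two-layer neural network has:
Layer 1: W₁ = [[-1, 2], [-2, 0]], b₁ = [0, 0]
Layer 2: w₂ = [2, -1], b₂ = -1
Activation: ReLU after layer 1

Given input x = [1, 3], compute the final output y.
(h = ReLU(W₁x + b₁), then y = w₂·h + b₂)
y = 9

Layer 1 pre-activation: z₁ = [5, -2]
After ReLU: h = [5, 0]
Layer 2 output: y = 2×5 + -1×0 + -1 = 9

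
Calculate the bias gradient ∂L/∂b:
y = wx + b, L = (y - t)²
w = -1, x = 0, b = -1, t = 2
∂L/∂b = -6

y = wx + b = (-1)(0) + -1 = -1
∂L/∂y = 2(y - t) = 2(-1 - 2) = -6
∂y/∂b = 1
∂L/∂b = ∂L/∂y · ∂y/∂b = -6 × 1 = -6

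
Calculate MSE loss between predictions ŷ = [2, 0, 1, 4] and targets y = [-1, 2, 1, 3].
MSE = 3.5

MSE = (1/4)((2--1)² + (0-2)² + (1-1)² + (4-3)²) = (1/4)(9 + 4 + 0 + 1) = 3.5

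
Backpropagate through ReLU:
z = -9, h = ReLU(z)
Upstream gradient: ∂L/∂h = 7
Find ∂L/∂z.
∂L/∂z = 0

h = ReLU(-9) = 0
Since z < 0: ∂h/∂z = 0
∂L/∂z = ∂L/∂h · ∂h/∂z = 7 × 0 = 0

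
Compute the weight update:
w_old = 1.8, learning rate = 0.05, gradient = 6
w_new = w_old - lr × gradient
w_new = 1.5

w_new = w - η·∂L/∂w = 1.8 - 0.05×(6) = 1.8 - (0.3) = 1.5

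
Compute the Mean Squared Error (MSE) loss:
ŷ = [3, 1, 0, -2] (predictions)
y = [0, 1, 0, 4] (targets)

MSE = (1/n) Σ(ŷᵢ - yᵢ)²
MSE = 11.25

MSE = (1/4)((3-0)² + (1-1)² + (0-0)² + (-2-4)²) = (1/4)(9 + 0 + 0 + 36) = 11.25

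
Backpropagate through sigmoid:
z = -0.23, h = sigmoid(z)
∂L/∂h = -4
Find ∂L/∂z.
∂L/∂z = -0.9869

σ(-0.23) = 0.4428
σ'(-0.23) = σ(-0.23)(1 - σ(-0.23)) = 0.4428 × 0.5572 = 0.2467
∂L/∂z = ∂L/∂h · σ'(z) = -4 × 0.2467 = -0.9869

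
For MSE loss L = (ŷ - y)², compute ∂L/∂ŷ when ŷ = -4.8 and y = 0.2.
∂L/∂ŷ = -10.0

∂L/∂ŷ = 2(ŷ - y) = 2(-4.8 - 0.2) = 2(-5.0) = -10.0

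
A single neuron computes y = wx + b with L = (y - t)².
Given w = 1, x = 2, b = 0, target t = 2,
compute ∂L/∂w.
∂L/∂w = 0

y = wx + b = (1)(2) + 0 = 2
∂L/∂y = 2(y - t) = 2(2 - 2) = 0
∂y/∂w = x = 2
∂L/∂w = ∂L/∂y · ∂y/∂w = 0 × 2 = 0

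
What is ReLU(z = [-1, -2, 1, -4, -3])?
h = [0, 0, 1, 0, 0]

ReLU applied element-wise: max(0,-1)=0, max(0,-2)=0, max(0,1)=1, max(0,-4)=0, max(0,-3)=0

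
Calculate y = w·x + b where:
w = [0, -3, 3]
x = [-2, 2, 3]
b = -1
y = 2

y = (0)(-2) + (-3)(2) + (3)(3) + -1 = 2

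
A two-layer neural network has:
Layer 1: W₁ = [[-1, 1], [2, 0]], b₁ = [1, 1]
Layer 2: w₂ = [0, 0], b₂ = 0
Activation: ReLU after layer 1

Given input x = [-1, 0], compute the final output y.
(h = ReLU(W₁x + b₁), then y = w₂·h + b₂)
y = 0

Layer 1 pre-activation: z₁ = [2, -1]
After ReLU: h = [2, 0]
Layer 2 output: y = 0×2 + 0×0 + 0 = 0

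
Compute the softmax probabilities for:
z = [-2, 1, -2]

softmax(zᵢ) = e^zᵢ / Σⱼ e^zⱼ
p = [0.0453, 0.9094, 0.0453]

exp(z) = [0.1353, 2.718, 0.1353]
Sum = 2.989
p = [0.0453, 0.9094, 0.0453]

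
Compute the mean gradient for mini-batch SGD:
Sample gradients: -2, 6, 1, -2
Average gradient = 0.75

Average = (1/4)(-2 + 6 + 1 + -2) = 3/4 = 0.75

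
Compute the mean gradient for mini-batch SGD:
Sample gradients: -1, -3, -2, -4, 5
Average gradient = -1

Average = (1/5)(-1 + -3 + -2 + -4 + 5) = -5/5 = -1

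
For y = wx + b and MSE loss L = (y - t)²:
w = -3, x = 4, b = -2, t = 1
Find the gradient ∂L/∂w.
∂L/∂w = -120

y = wx + b = (-3)(4) + -2 = -14
∂L/∂y = 2(y - t) = 2(-14 - 1) = -30
∂y/∂w = x = 4
∂L/∂w = ∂L/∂y · ∂y/∂w = -30 × 4 = -120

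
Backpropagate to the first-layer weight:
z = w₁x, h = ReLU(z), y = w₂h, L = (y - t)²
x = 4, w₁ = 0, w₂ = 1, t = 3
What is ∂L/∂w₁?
∂L/∂w₁ = 0

Forward pass:
z = w₁x = 0×4 = 0
h = ReLU(0) = 0
y = w₂h = 1×0 = 0

Backward pass:
∂L/∂y = 2(y - t) = 2(0 - 3) = -6
∂y/∂h = w₂ = 1
∂h/∂z = 0 (ReLU derivative)
∂z/∂w₁ = x = 4

∂L/∂w₁ = -6 × 1 × 0 × 4 = 0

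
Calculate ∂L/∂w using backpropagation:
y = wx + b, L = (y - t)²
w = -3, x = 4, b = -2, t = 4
∂L/∂w = -144

y = wx + b = (-3)(4) + -2 = -14
∂L/∂y = 2(y - t) = 2(-14 - 4) = -36
∂y/∂w = x = 4
∂L/∂w = ∂L/∂y · ∂y/∂w = -36 × 4 = -144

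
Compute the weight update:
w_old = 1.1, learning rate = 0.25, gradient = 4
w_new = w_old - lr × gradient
w_new = 0.1

w_new = w - η·∂L/∂w = 1.1 - 0.25×(4) = 1.1 - (1) = 0.1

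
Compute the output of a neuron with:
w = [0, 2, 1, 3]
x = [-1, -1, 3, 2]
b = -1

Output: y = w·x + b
y = 6

y = (0)(-1) + (2)(-1) + (1)(3) + (3)(2) + -1 = 6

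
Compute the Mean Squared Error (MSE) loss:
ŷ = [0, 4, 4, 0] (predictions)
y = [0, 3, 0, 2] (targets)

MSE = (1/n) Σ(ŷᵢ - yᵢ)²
MSE = 5.25

MSE = (1/4)((0-0)² + (4-3)² + (4-0)² + (0-2)²) = (1/4)(0 + 1 + 16 + 4) = 5.25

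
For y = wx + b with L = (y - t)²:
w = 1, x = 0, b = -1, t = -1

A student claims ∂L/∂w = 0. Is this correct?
Correct

y = (1)(0) + -1 = -1
∂L/∂y = 2(y - t) = 2(-1 - -1) = 0
∂y/∂w = x = 0
∂L/∂w = 0 × 0 = 0

Claimed value: 0
Correct: The correct gradient is 0.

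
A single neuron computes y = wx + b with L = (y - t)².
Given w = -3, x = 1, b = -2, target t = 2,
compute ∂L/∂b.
∂L/∂b = -14

y = wx + b = (-3)(1) + -2 = -5
∂L/∂y = 2(y - t) = 2(-5 - 2) = -14
∂y/∂b = 1
∂L/∂b = ∂L/∂y · ∂y/∂b = -14 × 1 = -14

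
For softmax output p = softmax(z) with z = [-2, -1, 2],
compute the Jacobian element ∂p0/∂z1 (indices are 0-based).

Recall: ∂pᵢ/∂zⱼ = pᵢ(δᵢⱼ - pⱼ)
∂p0/∂z1 = -0.0007993

p = softmax(z) = [0.01715, 0.04661, 0.9362]
p0 = 0.01715, p1 = 0.04661

∂p0/∂z1 = -p0 × p1 = -0.01715 × 0.04661 = -0.0007993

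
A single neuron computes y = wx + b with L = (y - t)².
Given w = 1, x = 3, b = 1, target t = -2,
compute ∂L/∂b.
∂L/∂b = 12

y = wx + b = (1)(3) + 1 = 4
∂L/∂y = 2(y - t) = 2(4 - -2) = 12
∂y/∂b = 1
∂L/∂b = ∂L/∂y · ∂y/∂b = 12 × 1 = 12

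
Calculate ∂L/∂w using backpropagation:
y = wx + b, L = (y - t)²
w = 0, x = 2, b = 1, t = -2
∂L/∂w = 12

y = wx + b = (0)(2) + 1 = 1
∂L/∂y = 2(y - t) = 2(1 - -2) = 6
∂y/∂w = x = 2
∂L/∂w = ∂L/∂y · ∂y/∂w = 6 × 2 = 12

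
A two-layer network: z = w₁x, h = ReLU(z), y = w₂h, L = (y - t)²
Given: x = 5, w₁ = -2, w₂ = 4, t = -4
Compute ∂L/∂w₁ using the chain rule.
∂L/∂w₁ = 0

Forward pass:
z = w₁x = -2×5 = -10
h = ReLU(-10) = 0
y = w₂h = 4×0 = 0

Backward pass:
∂L/∂y = 2(y - t) = 2(0 - -4) = 8
∂y/∂h = w₂ = 4
∂h/∂z = 0 (ReLU derivative)
∂z/∂w₁ = x = 5

∂L/∂w₁ = 8 × 4 × 0 × 5 = 0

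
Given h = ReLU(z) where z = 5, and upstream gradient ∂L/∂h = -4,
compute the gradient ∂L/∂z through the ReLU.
∂L/∂z = -4

h = ReLU(5) = 5
Since z > 0: ∂h/∂z = 1
∂L/∂z = ∂L/∂h · ∂h/∂z = -4 × 1 = -4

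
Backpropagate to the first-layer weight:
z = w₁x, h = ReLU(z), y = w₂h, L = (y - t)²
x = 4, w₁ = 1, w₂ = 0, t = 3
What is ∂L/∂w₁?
∂L/∂w₁ = 0

Forward pass:
z = w₁x = 1×4 = 4
h = ReLU(4) = 4
y = w₂h = 0×4 = 0

Backward pass:
∂L/∂y = 2(y - t) = 2(0 - 3) = -6
∂y/∂h = w₂ = 0
∂h/∂z = 1 (ReLU derivative)
∂z/∂w₁ = x = 4

∂L/∂w₁ = -6 × 0 × 1 × 4 = 0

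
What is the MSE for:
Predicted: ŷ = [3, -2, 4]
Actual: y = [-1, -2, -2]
MSE = 17.33

MSE = (1/3)((3--1)² + (-2--2)² + (4--2)²) = (1/3)(16 + 0 + 36) = 17.33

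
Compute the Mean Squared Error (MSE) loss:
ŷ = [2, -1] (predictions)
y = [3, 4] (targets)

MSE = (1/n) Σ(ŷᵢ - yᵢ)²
MSE = 13

MSE = (1/2)((2-3)² + (-1-4)²) = (1/2)(1 + 25) = 13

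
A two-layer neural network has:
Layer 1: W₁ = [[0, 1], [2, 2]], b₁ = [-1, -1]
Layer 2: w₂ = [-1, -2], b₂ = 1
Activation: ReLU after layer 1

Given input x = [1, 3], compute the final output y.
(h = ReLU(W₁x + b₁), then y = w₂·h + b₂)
y = -15

Layer 1 pre-activation: z₁ = [2, 7]
After ReLU: h = [2, 7]
Layer 2 output: y = -1×2 + -2×7 + 1 = -15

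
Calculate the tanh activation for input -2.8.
-0.9926

tanh(-2.8) = (e^(-2.8) - e^(2.8))/(e^(-2.8) + e^(2.8)) = -0.9926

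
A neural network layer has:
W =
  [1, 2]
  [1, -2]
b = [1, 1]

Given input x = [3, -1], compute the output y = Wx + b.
y = [2, 6]

Wx = [1×3 + 2×-1, 1×3 + -2×-1]
   = [1, 5]
y = Wx + b = [1 + 1, 5 + 1] = [2, 6]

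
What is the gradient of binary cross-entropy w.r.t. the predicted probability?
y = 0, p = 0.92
∂L/∂p = 12.5

∂L/∂p = -y/p + (1-y)/(1-p) = 0 + 1/0.08 = 12.5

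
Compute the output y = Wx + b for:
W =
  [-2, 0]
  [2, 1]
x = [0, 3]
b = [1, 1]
y = [1, 4]

Wx = [-2×0 + 0×3, 2×0 + 1×3]
   = [0, 3]
y = Wx + b = [0 + 1, 3 + 1] = [1, 4]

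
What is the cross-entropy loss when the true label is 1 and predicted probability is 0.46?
L = 0.7765

L = -1·log(0.46) - 0·log(0.54) = -log(0.46) = 0.7765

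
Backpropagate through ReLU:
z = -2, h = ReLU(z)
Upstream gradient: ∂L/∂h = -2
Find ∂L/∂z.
∂L/∂z = 0

h = ReLU(-2) = 0
Since z < 0: ∂h/∂z = 0
∂L/∂z = ∂L/∂h · ∂h/∂z = -2 × 0 = 0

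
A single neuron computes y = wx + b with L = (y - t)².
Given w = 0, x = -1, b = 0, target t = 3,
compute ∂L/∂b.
∂L/∂b = -6

y = wx + b = (0)(-1) + 0 = 0
∂L/∂y = 2(y - t) = 2(0 - 3) = -6
∂y/∂b = 1
∂L/∂b = ∂L/∂y · ∂y/∂b = -6 × 1 = -6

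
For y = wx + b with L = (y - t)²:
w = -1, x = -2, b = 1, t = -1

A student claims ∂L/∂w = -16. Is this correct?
Correct

y = (-1)(-2) + 1 = 3
∂L/∂y = 2(y - t) = 2(3 - -1) = 8
∂y/∂w = x = -2
∂L/∂w = 8 × -2 = -16

Claimed value: -16
Correct: The correct gradient is -16.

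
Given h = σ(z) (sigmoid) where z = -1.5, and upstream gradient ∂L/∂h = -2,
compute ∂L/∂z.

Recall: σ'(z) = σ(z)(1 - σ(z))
∂L/∂z = -0.2983

σ(-1.5) = 0.1824
σ'(-1.5) = σ(-1.5)(1 - σ(-1.5)) = 0.1824 × 0.8176 = 0.1491
∂L/∂z = ∂L/∂h · σ'(z) = -2 × 0.1491 = -0.2983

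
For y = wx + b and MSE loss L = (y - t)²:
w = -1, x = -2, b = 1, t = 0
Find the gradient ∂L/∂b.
∂L/∂b = 6

y = wx + b = (-1)(-2) + 1 = 3
∂L/∂y = 2(y - t) = 2(3 - 0) = 6
∂y/∂b = 1
∂L/∂b = ∂L/∂y · ∂y/∂b = 6 × 1 = 6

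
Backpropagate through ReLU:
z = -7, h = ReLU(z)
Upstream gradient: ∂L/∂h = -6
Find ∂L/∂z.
∂L/∂z = 0

h = ReLU(-7) = 0
Since z < 0: ∂h/∂z = 0
∂L/∂z = ∂L/∂h · ∂h/∂z = -6 × 0 = 0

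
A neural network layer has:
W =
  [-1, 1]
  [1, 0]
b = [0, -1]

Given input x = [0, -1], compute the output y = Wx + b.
y = [-1, -1]

Wx = [-1×0 + 1×-1, 1×0 + 0×-1]
   = [-1, 0]
y = Wx + b = [-1 + 0, 0 + -1] = [-1, -1]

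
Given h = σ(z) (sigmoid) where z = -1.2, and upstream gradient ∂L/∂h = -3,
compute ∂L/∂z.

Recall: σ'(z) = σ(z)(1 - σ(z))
∂L/∂z = -0.5337

σ(-1.2) = 0.2315
σ'(-1.2) = σ(-1.2)(1 - σ(-1.2)) = 0.2315 × 0.7685 = 0.1779
∂L/∂z = ∂L/∂h · σ'(z) = -3 × 0.1779 = -0.5337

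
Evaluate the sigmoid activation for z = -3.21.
0.03879

sigmoid(-3.21) = 1/(1 + e^(3.21)) = 1/(1 + 24.78) = 0.03879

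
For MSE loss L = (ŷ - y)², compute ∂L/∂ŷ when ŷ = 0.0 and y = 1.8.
∂L/∂ŷ = -3.6

∂L/∂ŷ = 2(ŷ - y) = 2(0.0 - 1.8) = 2(-1.8) = -3.6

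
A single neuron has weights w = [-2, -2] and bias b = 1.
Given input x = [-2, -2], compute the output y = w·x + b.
y = 9

y = (-2)(-2) + (-2)(-2) + 1 = 9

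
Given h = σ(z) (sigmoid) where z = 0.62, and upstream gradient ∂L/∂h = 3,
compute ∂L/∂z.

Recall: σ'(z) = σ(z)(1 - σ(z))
∂L/∂z = 0.6823

σ(0.62) = 0.6502
σ'(0.62) = σ(0.62)(1 - σ(0.62)) = 0.6502 × 0.3498 = 0.2274
∂L/∂z = ∂L/∂h · σ'(z) = 3 × 0.2274 = 0.6823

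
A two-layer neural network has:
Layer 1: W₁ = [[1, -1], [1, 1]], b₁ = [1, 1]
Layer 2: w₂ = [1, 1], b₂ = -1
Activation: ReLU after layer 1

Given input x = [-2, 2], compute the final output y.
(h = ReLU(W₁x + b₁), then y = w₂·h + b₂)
y = 0

Layer 1 pre-activation: z₁ = [-3, 1]
After ReLU: h = [0, 1]
Layer 2 output: y = 1×0 + 1×1 + -1 = 0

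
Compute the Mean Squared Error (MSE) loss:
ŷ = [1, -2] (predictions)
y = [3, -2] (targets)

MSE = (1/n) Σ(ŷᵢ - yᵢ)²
MSE = 2

MSE = (1/2)((1-3)² + (-2--2)²) = (1/2)(4 + 0) = 2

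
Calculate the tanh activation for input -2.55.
-0.9879

tanh(-2.55) = (e^(-2.55) - e^(2.55))/(e^(-2.55) + e^(2.55)) = -0.9879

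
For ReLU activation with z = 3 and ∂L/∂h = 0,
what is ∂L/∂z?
∂L/∂z = 0

h = ReLU(3) = 3
Since z > 0: ∂h/∂z = 1
∂L/∂z = ∂L/∂h · ∂h/∂z = 0 × 1 = 0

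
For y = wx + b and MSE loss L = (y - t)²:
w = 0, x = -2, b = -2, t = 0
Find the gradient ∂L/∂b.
∂L/∂b = -4

y = wx + b = (0)(-2) + -2 = -2
∂L/∂y = 2(y - t) = 2(-2 - 0) = -4
∂y/∂b = 1
∂L/∂b = ∂L/∂y · ∂y/∂b = -4 × 1 = -4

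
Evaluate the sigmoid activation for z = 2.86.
0.9458

sigmoid(2.86) = 1/(1 + e^(-2.86)) = 1/(1 + 0.05727) = 0.9458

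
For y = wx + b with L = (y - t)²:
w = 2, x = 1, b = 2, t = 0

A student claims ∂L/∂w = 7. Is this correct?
Incorrect

y = (2)(1) + 2 = 4
∂L/∂y = 2(y - t) = 2(4 - 0) = 8
∂y/∂w = x = 1
∂L/∂w = 8 × 1 = 8

Claimed value: 7
Incorrect: The correct gradient is 8.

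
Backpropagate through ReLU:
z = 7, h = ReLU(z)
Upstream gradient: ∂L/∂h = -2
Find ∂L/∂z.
∂L/∂z = -2

h = ReLU(7) = 7
Since z > 0: ∂h/∂z = 1
∂L/∂z = ∂L/∂h · ∂h/∂z = -2 × 1 = -2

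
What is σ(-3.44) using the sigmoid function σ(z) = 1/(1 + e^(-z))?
0.03107

sigmoid(-3.44) = 1/(1 + e^(3.44)) = 1/(1 + 31.19) = 0.03107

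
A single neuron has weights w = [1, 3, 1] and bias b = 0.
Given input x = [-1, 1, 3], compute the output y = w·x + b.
y = 5

y = (1)(-1) + (3)(1) + (1)(3) + 0 = 5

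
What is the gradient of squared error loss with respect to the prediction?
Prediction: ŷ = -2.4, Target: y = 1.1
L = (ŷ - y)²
∂L/∂ŷ = -7.0

∂L/∂ŷ = 2(ŷ - y) = 2(-2.4 - 1.1) = 2(-3.5) = -7.0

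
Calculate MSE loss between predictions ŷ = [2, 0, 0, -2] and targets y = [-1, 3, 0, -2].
MSE = 4.5

MSE = (1/4)((2--1)² + (0-3)² + (0-0)² + (-2--2)²) = (1/4)(9 + 9 + 0 + 0) = 4.5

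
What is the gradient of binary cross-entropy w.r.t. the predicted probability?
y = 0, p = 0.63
∂L/∂p = 2.703

∂L/∂p = -y/p + (1-y)/(1-p) = 0 + 1/0.37 = 2.703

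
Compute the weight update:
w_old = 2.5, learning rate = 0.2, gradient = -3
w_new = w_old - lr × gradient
w_new = 3.1

w_new = w - η·∂L/∂w = 2.5 - 0.2×(-3) = 2.5 - (-0.6) = 3.1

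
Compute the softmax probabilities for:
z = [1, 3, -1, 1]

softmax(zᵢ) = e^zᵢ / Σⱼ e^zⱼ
p = [0.105, 0.7758, 0.0142, 0.105]

exp(z) = [2.718, 20.09, 0.3679, 2.718]
Sum = 25.89
p = [0.105, 0.7758, 0.0142, 0.105]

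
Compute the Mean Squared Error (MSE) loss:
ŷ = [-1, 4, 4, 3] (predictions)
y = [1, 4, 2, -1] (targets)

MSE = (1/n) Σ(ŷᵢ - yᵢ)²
MSE = 6

MSE = (1/4)((-1-1)² + (4-4)² + (4-2)² + (3--1)²) = (1/4)(4 + 0 + 4 + 16) = 6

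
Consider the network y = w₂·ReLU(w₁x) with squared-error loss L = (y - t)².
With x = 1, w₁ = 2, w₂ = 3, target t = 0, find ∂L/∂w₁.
∂L/∂w₁ = 36

Forward pass:
z = w₁x = 2×1 = 2
h = ReLU(2) = 2
y = w₂h = 3×2 = 6

Backward pass:
∂L/∂y = 2(y - t) = 2(6 - 0) = 12
∂y/∂h = w₂ = 3
∂h/∂z = 1 (ReLU derivative)
∂z/∂w₁ = x = 1

∂L/∂w₁ = 12 × 3 × 1 × 1 = 36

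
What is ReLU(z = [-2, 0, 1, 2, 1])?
h = [0, 0, 1, 2, 1]

ReLU applied element-wise: max(0,-2)=0, max(0,0)=0, max(0,1)=1, max(0,2)=2, max(0,1)=1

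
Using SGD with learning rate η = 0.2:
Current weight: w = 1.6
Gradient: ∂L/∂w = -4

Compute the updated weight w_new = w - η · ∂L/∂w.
w_new = 2.4

w_new = w - η·∂L/∂w = 1.6 - 0.2×(-4) = 1.6 - (-0.8) = 2.4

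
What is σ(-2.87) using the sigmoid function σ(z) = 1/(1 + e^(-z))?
0.05366

sigmoid(-2.87) = 1/(1 + e^(2.87)) = 1/(1 + 17.64) = 0.05366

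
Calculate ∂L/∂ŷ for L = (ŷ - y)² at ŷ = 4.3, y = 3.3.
∂L/∂ŷ = 2.0

∂L/∂ŷ = 2(ŷ - y) = 2(4.3 - 3.3) = 2(1.0) = 2.0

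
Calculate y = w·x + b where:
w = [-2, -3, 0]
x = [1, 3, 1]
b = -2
y = -13

y = (-2)(1) + (-3)(3) + (0)(1) + -2 = -13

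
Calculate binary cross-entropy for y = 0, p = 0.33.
L = 0.4005

L = -0·log(0.33) - 1·log(0.67) = -log(0.67) = 0.4005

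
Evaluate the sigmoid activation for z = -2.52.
0.07447

sigmoid(-2.52) = 1/(1 + e^(2.52)) = 1/(1 + 12.43) = 0.07447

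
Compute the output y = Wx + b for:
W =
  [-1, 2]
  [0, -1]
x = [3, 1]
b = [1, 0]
y = [0, -1]

Wx = [-1×3 + 2×1, 0×3 + -1×1]
   = [-1, -1]
y = Wx + b = [-1 + 1, -1 + 0] = [0, -1]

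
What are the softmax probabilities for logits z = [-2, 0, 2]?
p = [0.0159, 0.1173, 0.8668]

exp(z) = [0.1353, 1, 7.389]
Sum = 8.524
p = [0.0159, 0.1173, 0.8668]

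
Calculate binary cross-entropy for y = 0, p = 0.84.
L = 1.833

L = -0·log(0.84) - 1·log(0.16) = -log(0.16) = 1.833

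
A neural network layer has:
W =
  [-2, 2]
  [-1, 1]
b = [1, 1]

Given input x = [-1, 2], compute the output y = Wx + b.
y = [7, 4]

Wx = [-2×-1 + 2×2, -1×-1 + 1×2]
   = [6, 3]
y = Wx + b = [6 + 1, 3 + 1] = [7, 4]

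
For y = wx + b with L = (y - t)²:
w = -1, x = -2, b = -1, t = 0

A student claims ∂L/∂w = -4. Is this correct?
Correct

y = (-1)(-2) + -1 = 1
∂L/∂y = 2(y - t) = 2(1 - 0) = 2
∂y/∂w = x = -2
∂L/∂w = 2 × -2 = -4

Claimed value: -4
Correct: The correct gradient is -4.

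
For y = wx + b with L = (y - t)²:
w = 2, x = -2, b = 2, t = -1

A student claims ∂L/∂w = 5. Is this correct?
Incorrect

y = (2)(-2) + 2 = -2
∂L/∂y = 2(y - t) = 2(-2 - -1) = -2
∂y/∂w = x = -2
∂L/∂w = -2 × -2 = 4

Claimed value: 5
Incorrect: The correct gradient is 4.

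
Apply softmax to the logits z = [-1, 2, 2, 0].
p = [0.0228, 0.4576, 0.4576, 0.0619]

exp(z) = [0.3679, 7.389, 7.389, 1]
Sum = 16.15
p = [0.0228, 0.4576, 0.4576, 0.0619]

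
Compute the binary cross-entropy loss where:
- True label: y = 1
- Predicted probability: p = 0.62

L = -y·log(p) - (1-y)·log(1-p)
L = 0.478

L = -1·log(0.62) - 0·log(0.38) = -log(0.62) = 0.478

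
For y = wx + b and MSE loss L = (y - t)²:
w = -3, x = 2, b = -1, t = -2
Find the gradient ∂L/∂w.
∂L/∂w = -20

y = wx + b = (-3)(2) + -1 = -7
∂L/∂y = 2(y - t) = 2(-7 - -2) = -10
∂y/∂w = x = 2
∂L/∂w = ∂L/∂y · ∂y/∂w = -10 × 2 = -20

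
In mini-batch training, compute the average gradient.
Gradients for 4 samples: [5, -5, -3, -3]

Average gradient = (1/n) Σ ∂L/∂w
Average gradient = -1.5

Average = (1/4)(5 + -5 + -3 + -3) = -6/4 = -1.5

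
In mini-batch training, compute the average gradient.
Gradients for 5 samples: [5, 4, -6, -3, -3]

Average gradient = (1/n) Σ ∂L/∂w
Average gradient = -0.6

Average = (1/5)(5 + 4 + -6 + -3 + -3) = -3/5 = -0.6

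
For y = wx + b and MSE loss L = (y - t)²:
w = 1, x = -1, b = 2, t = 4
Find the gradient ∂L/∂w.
∂L/∂w = 6

y = wx + b = (1)(-1) + 2 = 1
∂L/∂y = 2(y - t) = 2(1 - 4) = -6
∂y/∂w = x = -1
∂L/∂w = ∂L/∂y · ∂y/∂w = -6 × -1 = 6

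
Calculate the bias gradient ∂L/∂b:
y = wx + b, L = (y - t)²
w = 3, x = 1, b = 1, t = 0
∂L/∂b = 8

y = wx + b = (3)(1) + 1 = 4
∂L/∂y = 2(y - t) = 2(4 - 0) = 8
∂y/∂b = 1
∂L/∂b = ∂L/∂y · ∂y/∂b = 8 × 1 = 8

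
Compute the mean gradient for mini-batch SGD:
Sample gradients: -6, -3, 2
Average gradient = -2.333

Average = (1/3)(-6 + -3 + 2) = -7/3 = -2.333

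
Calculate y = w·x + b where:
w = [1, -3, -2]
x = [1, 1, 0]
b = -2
y = -4

y = (1)(1) + (-3)(1) + (-2)(0) + -2 = -4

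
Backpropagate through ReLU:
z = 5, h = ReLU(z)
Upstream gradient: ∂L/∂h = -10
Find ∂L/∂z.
∂L/∂z = -10

h = ReLU(5) = 5
Since z > 0: ∂h/∂z = 1
∂L/∂z = ∂L/∂h · ∂h/∂z = -10 × 1 = -10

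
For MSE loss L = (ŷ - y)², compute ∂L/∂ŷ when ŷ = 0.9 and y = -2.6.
∂L/∂ŷ = 7.0

∂L/∂ŷ = 2(ŷ - y) = 2(0.9 - -2.6) = 2(3.5) = 7.0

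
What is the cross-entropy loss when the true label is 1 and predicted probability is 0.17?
L = 1.772

L = -1·log(0.17) - 0·log(0.83) = -log(0.17) = 1.772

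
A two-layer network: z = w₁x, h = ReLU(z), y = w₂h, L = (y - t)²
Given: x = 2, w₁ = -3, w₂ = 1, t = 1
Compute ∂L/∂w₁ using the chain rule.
∂L/∂w₁ = 0

Forward pass:
z = w₁x = -3×2 = -6
h = ReLU(-6) = 0
y = w₂h = 1×0 = 0

Backward pass:
∂L/∂y = 2(y - t) = 2(0 - 1) = -2
∂y/∂h = w₂ = 1
∂h/∂z = 0 (ReLU derivative)
∂z/∂w₁ = x = 2

∂L/∂w₁ = -2 × 1 × 0 × 2 = 0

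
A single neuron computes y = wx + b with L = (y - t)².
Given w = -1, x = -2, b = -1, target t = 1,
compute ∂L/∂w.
∂L/∂w = 0

y = wx + b = (-1)(-2) + -1 = 1
∂L/∂y = 2(y - t) = 2(1 - 1) = 0
∂y/∂w = x = -2
∂L/∂w = ∂L/∂y · ∂y/∂w = 0 × -2 = 0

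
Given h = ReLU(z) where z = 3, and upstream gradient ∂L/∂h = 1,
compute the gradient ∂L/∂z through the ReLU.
∂L/∂z = 1

h = ReLU(3) = 3
Since z > 0: ∂h/∂z = 1
∂L/∂z = ∂L/∂h · ∂h/∂z = 1 × 1 = 1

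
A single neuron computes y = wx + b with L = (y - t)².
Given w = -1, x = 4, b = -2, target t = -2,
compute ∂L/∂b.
∂L/∂b = -8

y = wx + b = (-1)(4) + -2 = -6
∂L/∂y = 2(y - t) = 2(-6 - -2) = -8
∂y/∂b = 1
∂L/∂b = ∂L/∂y · ∂y/∂b = -8 × 1 = -8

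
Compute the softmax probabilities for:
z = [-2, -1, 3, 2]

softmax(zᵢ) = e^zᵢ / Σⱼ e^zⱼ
p = [0.0048, 0.0131, 0.7179, 0.2641]

exp(z) = [0.1353, 0.3679, 20.09, 7.389]
Sum = 27.98
p = [0.0048, 0.0131, 0.7179, 0.2641]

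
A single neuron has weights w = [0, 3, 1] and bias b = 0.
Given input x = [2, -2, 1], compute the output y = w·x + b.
y = -5

y = (0)(2) + (3)(-2) + (1)(1) + 0 = -5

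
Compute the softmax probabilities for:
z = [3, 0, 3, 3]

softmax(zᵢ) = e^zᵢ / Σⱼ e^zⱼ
p = [0.3279, 0.0163, 0.3279, 0.3279]

exp(z) = [20.09, 1, 20.09, 20.09]
Sum = 61.26
p = [0.3279, 0.0163, 0.3279, 0.3279]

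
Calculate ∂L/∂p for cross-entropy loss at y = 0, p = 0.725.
∂L/∂p = 3.636

∂L/∂p = -y/p + (1-y)/(1-p) = 0 + 1/0.275 = 3.636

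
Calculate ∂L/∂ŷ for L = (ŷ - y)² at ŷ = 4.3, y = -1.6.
∂L/∂ŷ = 11.8

∂L/∂ŷ = 2(ŷ - y) = 2(4.3 - -1.6) = 2(5.9) = 11.8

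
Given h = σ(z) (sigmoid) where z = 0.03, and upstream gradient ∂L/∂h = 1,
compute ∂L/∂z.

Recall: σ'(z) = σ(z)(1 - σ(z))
∂L/∂z = 0.2499

σ(0.03) = 0.5075
σ'(0.03) = σ(0.03)(1 - σ(0.03)) = 0.5075 × 0.4925 = 0.2499
∂L/∂z = ∂L/∂h · σ'(z) = 1 × 0.2499 = 0.2499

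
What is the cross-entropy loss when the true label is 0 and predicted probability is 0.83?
L = 1.772

L = -0·log(0.83) - 1·log(0.17) = -log(0.17) = 1.772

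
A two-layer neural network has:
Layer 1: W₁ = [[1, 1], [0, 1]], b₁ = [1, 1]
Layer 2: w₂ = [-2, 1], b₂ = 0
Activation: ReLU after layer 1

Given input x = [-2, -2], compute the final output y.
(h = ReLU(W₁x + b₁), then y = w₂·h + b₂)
y = 0

Layer 1 pre-activation: z₁ = [-3, -1]
After ReLU: h = [0, 0]
Layer 2 output: y = -2×0 + 1×0 + 0 = 0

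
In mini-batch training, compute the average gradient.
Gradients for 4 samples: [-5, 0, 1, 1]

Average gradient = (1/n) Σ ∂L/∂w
Average gradient = -0.75

Average = (1/4)(-5 + 0 + 1 + 1) = -3/4 = -0.75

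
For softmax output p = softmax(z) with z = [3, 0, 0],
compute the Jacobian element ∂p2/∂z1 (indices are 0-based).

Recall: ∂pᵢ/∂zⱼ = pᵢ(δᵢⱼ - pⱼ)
∂p2/∂z1 = -0.00205

p = softmax(z) = [0.9094, 0.04528, 0.04528]
p2 = 0.04528, p1 = 0.04528

∂p2/∂z1 = -p2 × p1 = -0.04528 × 0.04528 = -0.00205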